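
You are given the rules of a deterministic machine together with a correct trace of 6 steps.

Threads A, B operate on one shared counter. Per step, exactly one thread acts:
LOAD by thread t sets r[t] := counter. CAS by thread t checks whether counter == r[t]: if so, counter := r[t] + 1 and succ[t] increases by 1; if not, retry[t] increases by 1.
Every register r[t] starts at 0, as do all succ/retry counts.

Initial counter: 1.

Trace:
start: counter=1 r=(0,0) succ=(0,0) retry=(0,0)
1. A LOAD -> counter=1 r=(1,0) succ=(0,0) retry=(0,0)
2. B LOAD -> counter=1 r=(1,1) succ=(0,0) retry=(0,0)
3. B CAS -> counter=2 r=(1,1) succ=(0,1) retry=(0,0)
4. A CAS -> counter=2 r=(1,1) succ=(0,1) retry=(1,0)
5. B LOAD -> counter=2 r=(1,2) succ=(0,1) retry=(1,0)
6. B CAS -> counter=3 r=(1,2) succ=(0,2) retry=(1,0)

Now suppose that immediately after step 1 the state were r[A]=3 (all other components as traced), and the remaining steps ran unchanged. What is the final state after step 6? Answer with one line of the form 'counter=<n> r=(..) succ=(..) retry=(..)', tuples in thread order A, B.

counter=3 r=(3,2) succ=(0,2) retry=(1,0)

state after step 1 := counter=1 r=(3,0) succ=(0,0) retry=(0,0)
2. B LOAD -> counter=1 r=(3,1) succ=(0,0) retry=(0,0)
3. B CAS -> counter=2 r=(3,1) succ=(0,1) retry=(0,0)
4. A CAS -> counter=2 r=(3,1) succ=(0,1) retry=(1,0)
5. B LOAD -> counter=2 r=(3,2) succ=(0,1) retry=(1,0)
6. B CAS -> counter=3 r=(3,2) succ=(0,2) retry=(1,0)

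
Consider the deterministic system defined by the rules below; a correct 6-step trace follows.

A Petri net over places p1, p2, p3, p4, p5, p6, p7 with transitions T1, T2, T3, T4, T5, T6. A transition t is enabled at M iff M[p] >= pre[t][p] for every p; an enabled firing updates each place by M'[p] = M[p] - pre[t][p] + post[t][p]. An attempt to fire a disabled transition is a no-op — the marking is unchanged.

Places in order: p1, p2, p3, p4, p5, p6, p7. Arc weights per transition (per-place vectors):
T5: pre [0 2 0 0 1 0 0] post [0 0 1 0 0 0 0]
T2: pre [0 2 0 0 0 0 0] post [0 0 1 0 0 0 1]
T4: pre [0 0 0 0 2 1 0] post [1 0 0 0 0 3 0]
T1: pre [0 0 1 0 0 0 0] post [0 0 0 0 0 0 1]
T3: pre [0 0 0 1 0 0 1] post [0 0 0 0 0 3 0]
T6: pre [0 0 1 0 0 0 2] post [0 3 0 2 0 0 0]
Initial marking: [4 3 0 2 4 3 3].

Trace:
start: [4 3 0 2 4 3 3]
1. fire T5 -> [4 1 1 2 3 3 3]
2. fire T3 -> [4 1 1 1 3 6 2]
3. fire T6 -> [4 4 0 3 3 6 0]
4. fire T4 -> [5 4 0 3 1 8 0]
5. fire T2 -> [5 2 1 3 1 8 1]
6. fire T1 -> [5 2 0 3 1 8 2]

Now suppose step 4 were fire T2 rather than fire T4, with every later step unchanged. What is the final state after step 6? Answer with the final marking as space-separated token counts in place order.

4 0 1 3 3 6 3

(re-executing from step 4 with the substitution; state before step 4: [4 4 0 3 3 6 0])
4. fire T2 -> [4 2 1 3 3 6 1]
5. fire T2 -> [4 0 2 3 3 6 2]
6. fire T1 -> [4 0 1 3 3 6 3]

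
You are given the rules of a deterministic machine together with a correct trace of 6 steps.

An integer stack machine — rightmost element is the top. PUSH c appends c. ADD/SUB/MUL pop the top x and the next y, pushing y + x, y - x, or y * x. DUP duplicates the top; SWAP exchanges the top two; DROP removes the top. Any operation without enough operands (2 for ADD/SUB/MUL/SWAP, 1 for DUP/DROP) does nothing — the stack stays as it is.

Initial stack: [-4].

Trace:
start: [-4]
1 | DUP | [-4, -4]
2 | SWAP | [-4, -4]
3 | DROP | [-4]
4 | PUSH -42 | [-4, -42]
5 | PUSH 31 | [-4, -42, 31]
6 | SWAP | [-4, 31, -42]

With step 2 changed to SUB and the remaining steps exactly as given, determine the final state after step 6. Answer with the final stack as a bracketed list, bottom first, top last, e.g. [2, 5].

[31, -42]

(re-executing from step 2 with the substitution; state before step 2: [-4, -4])
2 | SUB | [0]
3 | DROP | []
4 | PUSH -42 | [-42]
5 | PUSH 31 | [-42, 31]
6 | SWAP | [31, -42]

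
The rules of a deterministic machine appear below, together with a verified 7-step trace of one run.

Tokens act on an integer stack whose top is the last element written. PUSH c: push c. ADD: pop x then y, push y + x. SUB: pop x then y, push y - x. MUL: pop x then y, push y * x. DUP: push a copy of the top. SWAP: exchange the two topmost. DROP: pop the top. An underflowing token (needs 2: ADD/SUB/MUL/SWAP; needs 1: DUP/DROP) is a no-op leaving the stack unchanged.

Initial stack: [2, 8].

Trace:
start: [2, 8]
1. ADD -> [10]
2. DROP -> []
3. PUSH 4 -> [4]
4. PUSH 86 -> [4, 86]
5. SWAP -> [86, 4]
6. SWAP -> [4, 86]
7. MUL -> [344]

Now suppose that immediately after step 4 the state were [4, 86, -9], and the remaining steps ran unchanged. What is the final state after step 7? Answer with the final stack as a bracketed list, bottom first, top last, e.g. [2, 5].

state after step 4 := [4, 86, -9]
5. SWAP -> [4, -9, 86]
6. SWAP -> [4, 86, -9]
7. MUL -> [4, -774]

[4, -774]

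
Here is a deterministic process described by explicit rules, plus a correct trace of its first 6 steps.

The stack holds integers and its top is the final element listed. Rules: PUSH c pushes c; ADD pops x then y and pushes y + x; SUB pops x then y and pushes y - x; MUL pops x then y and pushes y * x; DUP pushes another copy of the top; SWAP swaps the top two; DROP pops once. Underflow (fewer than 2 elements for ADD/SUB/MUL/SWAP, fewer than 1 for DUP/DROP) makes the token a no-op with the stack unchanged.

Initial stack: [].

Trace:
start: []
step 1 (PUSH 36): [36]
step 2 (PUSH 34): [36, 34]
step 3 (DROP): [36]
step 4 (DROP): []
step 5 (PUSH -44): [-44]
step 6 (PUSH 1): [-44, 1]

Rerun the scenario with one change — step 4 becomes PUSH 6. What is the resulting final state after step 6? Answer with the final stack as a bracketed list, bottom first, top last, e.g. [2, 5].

[36, 6, -44, 1]

(re-executing from step 4 with the substitution; state before step 4: [36])
step 4 (PUSH 6): [36, 6]
step 5 (PUSH -44): [36, 6, -44]
step 6 (PUSH 1): [36, 6, -44, 1]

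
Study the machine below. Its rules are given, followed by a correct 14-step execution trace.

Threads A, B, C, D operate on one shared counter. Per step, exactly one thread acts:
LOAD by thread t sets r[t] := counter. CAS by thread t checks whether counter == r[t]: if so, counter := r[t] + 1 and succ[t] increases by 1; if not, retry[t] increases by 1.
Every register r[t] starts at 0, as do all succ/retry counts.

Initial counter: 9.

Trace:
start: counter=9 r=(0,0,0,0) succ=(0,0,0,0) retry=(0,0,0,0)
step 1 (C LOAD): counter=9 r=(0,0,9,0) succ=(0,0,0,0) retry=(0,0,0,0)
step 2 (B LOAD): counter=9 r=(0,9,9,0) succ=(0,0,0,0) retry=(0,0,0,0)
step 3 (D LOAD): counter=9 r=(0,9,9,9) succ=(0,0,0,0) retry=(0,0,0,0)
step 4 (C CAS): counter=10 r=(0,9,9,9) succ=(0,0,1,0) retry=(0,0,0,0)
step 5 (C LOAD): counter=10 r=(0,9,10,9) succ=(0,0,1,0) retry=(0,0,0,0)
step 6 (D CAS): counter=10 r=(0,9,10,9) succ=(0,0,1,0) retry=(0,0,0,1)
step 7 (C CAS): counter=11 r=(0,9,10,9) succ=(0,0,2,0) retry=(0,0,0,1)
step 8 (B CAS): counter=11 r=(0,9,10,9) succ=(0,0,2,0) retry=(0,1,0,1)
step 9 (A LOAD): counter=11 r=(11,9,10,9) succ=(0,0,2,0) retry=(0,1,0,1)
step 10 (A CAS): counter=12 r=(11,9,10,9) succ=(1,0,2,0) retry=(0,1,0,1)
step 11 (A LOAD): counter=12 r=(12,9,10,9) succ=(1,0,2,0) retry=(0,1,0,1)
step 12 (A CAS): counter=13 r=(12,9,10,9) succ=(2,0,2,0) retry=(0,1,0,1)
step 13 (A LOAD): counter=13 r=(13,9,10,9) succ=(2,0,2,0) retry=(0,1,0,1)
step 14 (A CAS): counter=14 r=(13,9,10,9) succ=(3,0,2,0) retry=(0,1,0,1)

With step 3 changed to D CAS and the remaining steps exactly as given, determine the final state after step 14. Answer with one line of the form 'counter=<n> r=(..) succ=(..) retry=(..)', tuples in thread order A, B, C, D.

(re-executing from step 3 with the substitution; state before step 3: counter=9 r=(0,9,9,0) succ=(0,0,0,0) retry=(0,0,0,0))
step 3 (D CAS): counter=9 r=(0,9,9,0) succ=(0,0,0,0) retry=(0,0,0,1)
step 4 (C CAS): counter=10 r=(0,9,9,0) succ=(0,0,1,0) retry=(0,0,0,1)
step 5 (C LOAD): counter=10 r=(0,9,10,0) succ=(0,0,1,0) retry=(0,0,0,1)
step 6 (D CAS): counter=10 r=(0,9,10,0) succ=(0,0,1,0) retry=(0,0,0,2)
step 7 (C CAS): counter=11 r=(0,9,10,0) succ=(0,0,2,0) retry=(0,0,0,2)
step 8 (B CAS): counter=11 r=(0,9,10,0) succ=(0,0,2,0) retry=(0,1,0,2)
step 9 (A LOAD): counter=11 r=(11,9,10,0) succ=(0,0,2,0) retry=(0,1,0,2)
step 10 (A CAS): counter=12 r=(11,9,10,0) succ=(1,0,2,0) retry=(0,1,0,2)
step 11 (A LOAD): counter=12 r=(12,9,10,0) succ=(1,0,2,0) retry=(0,1,0,2)
step 12 (A CAS): counter=13 r=(12,9,10,0) succ=(2,0,2,0) retry=(0,1,0,2)
step 13 (A LOAD): counter=13 r=(13,9,10,0) succ=(2,0,2,0) retry=(0,1,0,2)
step 14 (A CAS): counter=14 r=(13,9,10,0) succ=(3,0,2,0) retry=(0,1,0,2)

counter=14 r=(13,9,10,0) succ=(3,0,2,0) retry=(0,1,0,2)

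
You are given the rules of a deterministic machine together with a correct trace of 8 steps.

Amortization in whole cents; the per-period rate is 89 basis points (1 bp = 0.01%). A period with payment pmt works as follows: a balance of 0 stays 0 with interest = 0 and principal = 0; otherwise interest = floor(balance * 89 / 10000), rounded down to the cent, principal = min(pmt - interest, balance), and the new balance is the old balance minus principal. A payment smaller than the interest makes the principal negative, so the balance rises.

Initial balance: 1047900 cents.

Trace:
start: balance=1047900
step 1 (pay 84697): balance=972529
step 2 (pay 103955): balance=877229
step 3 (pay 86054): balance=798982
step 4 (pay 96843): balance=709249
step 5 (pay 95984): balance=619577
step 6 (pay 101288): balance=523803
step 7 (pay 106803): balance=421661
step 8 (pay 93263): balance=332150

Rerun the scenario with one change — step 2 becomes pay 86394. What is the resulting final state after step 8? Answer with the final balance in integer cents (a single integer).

350670

(re-executing from step 2 with the substitution; state before step 2: balance=972529)
step 2 (pay 86394): balance=894790
step 3 (pay 86054): balance=816699
step 4 (pay 96843): balance=727124
step 5 (pay 95984): balance=637611
step 6 (pay 101288): balance=541997
step 7 (pay 106803): balance=440017
step 8 (pay 93263): balance=350670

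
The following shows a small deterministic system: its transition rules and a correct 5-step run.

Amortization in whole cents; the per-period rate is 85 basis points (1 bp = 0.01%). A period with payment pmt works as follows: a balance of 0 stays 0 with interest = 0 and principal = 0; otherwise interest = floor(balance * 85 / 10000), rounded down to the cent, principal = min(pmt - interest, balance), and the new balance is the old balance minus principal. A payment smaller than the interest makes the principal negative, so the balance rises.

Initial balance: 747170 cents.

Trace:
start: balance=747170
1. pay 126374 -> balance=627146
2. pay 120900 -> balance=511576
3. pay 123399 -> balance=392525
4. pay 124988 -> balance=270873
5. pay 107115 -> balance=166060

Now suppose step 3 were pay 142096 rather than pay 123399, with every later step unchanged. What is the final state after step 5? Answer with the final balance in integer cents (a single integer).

(re-executing from step 3 with the substitution; state before step 3: balance=511576)
3. pay 142096 -> balance=373828
4. pay 124988 -> balance=252017
5. pay 107115 -> balance=147044

147044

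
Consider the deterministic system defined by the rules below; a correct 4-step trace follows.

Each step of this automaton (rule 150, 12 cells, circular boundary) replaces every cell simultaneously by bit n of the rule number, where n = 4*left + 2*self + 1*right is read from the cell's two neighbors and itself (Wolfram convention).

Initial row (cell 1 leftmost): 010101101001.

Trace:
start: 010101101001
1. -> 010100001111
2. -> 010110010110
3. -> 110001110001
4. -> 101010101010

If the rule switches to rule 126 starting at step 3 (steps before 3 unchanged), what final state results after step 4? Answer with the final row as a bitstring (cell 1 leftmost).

(re-executing steps 3..4 under rule 126; state before step 3: 010110010110)
3. -> 111111111111
4. -> 000000000000

000000000000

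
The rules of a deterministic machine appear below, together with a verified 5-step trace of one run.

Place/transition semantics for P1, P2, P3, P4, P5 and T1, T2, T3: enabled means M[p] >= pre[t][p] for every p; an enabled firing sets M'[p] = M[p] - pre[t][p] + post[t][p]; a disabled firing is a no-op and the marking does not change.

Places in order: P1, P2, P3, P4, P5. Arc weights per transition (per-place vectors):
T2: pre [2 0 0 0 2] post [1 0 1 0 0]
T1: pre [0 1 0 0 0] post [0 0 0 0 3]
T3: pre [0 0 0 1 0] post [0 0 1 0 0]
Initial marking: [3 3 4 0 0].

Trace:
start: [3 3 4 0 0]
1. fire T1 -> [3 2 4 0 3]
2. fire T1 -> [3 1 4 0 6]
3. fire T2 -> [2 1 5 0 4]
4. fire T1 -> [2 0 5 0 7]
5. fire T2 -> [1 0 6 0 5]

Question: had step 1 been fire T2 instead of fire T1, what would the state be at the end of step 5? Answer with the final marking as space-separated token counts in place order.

1 1 6 0 2

(re-executing from step 1 with the substitution; state before step 1: [3 3 4 0 0])
1. fire T2 -> [3 3 4 0 0]
2. fire T1 -> [3 2 4 0 3]
3. fire T2 -> [2 2 5 0 1]
4. fire T1 -> [2 1 5 0 4]
5. fire T2 -> [1 1 6 0 2]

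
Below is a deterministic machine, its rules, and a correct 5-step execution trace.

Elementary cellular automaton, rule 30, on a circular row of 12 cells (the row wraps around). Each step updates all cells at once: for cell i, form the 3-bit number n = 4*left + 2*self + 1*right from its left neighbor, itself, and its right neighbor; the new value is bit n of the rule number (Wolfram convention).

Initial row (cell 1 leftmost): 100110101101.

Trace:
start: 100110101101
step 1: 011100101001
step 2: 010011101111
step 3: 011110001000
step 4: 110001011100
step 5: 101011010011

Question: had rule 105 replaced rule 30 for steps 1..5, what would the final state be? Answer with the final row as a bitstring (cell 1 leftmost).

101110111011

(re-executing steps 1..5 under rule 105; state before step 1: 100110101101)
step 1: 100111011111
step 2: 100101110000
step 3: 000011010110
step 4: 111011101110
step 5: 101110111011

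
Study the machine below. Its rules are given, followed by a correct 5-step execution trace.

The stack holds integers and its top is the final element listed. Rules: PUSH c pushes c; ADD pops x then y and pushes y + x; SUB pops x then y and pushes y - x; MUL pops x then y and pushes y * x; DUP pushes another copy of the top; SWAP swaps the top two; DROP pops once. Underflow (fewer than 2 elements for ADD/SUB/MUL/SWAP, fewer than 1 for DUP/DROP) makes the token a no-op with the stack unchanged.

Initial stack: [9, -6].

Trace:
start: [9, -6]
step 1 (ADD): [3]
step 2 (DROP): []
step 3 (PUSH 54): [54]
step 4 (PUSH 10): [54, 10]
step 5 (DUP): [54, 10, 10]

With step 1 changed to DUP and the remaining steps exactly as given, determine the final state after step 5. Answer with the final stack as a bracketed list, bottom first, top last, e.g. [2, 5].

(re-executing from step 1 with the substitution; state before step 1: [9, -6])
step 1 (DUP): [9, -6, -6]
step 2 (DROP): [9, -6]
step 3 (PUSH 54): [9, -6, 54]
step 4 (PUSH 10): [9, -6, 54, 10]
step 5 (DUP): [9, -6, 54, 10, 10]

[9, -6, 54, 10, 10]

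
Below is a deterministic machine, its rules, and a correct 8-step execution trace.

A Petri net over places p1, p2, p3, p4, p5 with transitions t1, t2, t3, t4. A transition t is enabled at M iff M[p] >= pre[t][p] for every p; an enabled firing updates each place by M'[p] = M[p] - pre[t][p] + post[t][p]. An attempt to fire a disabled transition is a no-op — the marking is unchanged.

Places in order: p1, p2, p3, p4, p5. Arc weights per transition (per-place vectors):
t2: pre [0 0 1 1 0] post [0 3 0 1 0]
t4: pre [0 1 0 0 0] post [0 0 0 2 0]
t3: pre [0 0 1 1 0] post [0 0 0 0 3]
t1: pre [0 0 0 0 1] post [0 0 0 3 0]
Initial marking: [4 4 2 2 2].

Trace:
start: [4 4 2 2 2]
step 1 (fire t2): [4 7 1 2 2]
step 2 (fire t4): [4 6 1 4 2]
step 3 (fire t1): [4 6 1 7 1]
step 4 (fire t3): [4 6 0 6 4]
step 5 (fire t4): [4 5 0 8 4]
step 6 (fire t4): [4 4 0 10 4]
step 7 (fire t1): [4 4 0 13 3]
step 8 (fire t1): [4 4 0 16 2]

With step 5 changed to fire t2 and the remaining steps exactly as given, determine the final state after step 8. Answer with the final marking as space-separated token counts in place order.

(re-executing from step 5 with the substitution; state before step 5: [4 6 0 6 4])
step 5 (fire t2): [4 6 0 6 4]
step 6 (fire t4): [4 5 0 8 4]
step 7 (fire t1): [4 5 0 11 3]
step 8 (fire t1): [4 5 0 14 2]

4 5 0 14 2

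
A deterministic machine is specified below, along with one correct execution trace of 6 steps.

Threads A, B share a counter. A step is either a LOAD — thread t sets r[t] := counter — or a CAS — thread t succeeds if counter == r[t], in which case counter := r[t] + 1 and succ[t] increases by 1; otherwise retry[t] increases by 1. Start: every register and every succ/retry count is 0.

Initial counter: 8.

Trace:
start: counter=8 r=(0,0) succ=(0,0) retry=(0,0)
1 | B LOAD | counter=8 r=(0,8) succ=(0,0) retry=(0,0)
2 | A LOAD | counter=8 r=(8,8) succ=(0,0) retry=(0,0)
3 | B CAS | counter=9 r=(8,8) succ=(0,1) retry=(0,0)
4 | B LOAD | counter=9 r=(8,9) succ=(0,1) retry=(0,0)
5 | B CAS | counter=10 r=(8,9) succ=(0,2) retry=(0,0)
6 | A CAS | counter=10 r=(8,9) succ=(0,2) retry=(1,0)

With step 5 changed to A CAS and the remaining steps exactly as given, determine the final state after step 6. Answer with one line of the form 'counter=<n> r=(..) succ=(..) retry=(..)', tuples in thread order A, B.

counter=9 r=(8,9) succ=(0,1) retry=(2,0)

(re-executing from step 5 with the substitution; state before step 5: counter=9 r=(8,9) succ=(0,1) retry=(0,0))
5 | A CAS | counter=9 r=(8,9) succ=(0,1) retry=(1,0)
6 | A CAS | counter=9 r=(8,9) succ=(0,1) retry=(2,0)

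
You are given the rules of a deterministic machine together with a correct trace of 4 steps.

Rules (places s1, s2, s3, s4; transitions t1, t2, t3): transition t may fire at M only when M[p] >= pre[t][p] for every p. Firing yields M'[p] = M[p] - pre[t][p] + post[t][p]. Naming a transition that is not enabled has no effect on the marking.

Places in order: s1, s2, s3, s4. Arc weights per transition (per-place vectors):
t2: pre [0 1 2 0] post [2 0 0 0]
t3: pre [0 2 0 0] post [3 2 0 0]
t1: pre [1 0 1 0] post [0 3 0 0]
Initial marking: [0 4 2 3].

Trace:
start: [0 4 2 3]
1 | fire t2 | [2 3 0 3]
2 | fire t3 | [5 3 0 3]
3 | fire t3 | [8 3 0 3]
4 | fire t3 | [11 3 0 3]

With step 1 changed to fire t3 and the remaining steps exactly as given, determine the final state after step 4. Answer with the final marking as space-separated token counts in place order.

12 4 2 3

(re-executing from step 1 with the substitution; state before step 1: [0 4 2 3])
1 | fire t3 | [3 4 2 3]
2 | fire t3 | [6 4 2 3]
3 | fire t3 | [9 4 2 3]
4 | fire t3 | [12 4 2 3]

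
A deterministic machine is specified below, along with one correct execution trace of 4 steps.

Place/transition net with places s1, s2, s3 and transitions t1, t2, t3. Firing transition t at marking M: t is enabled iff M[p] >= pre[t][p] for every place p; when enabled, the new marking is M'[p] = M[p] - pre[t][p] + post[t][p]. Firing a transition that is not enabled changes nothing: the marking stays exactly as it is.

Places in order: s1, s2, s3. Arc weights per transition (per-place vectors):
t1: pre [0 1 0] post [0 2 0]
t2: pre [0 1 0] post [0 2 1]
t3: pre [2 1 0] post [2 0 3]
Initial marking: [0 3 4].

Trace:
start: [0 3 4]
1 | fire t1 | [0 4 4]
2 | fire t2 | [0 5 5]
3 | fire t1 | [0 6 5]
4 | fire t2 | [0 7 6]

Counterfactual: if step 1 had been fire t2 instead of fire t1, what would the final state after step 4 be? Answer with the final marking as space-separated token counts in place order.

(re-executing from step 1 with the substitution; state before step 1: [0 3 4])
1 | fire t2 | [0 4 5]
2 | fire t2 | [0 5 6]
3 | fire t1 | [0 6 6]
4 | fire t2 | [0 7 7]

0 7 7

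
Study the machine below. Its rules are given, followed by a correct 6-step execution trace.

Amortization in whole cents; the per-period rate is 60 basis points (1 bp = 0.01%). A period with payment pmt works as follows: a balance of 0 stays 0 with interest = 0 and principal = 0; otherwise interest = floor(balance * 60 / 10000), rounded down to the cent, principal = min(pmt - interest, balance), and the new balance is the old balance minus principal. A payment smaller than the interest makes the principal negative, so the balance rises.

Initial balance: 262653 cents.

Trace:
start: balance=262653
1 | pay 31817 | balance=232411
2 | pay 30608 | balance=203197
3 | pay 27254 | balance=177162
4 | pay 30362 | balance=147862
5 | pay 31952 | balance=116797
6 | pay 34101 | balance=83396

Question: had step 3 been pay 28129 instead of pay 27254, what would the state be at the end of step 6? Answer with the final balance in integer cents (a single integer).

82505

(re-executing from step 3 with the substitution; state before step 3: balance=203197)
3 | pay 28129 | balance=176287
4 | pay 30362 | balance=146982
5 | pay 31952 | balance=115911
6 | pay 34101 | balance=82505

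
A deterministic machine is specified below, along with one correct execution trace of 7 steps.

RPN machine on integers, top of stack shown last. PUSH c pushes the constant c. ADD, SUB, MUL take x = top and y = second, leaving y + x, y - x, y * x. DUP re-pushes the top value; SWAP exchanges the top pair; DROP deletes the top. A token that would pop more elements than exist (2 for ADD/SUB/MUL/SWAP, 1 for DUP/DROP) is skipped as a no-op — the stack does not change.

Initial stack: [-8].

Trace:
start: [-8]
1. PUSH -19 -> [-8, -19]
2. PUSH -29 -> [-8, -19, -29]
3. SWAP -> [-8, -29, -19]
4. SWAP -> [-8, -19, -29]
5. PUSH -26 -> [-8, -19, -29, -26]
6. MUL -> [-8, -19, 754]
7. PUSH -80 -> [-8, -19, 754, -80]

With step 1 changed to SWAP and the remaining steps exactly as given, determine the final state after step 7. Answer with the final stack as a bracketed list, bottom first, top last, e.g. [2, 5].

[-8, 754, -80]

(re-executing from step 1 with the substitution; state before step 1: [-8])
1. SWAP -> [-8]
2. PUSH -29 -> [-8, -29]
3. SWAP -> [-29, -8]
4. SWAP -> [-8, -29]
5. PUSH -26 -> [-8, -29, -26]
6. MUL -> [-8, 754]
7. PUSH -80 -> [-8, 754, -80]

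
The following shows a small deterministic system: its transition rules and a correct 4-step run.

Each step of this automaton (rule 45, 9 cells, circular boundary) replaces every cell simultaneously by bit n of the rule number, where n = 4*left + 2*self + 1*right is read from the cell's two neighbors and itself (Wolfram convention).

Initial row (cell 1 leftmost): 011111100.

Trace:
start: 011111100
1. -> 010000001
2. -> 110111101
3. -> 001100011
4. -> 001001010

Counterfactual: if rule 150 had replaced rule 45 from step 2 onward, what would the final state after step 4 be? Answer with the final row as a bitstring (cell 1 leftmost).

(re-executing steps 2..4 under rule 150; state before step 2: 010000001)
2. -> 011000011
3. -> 000100100
4. -> 001111110

001111110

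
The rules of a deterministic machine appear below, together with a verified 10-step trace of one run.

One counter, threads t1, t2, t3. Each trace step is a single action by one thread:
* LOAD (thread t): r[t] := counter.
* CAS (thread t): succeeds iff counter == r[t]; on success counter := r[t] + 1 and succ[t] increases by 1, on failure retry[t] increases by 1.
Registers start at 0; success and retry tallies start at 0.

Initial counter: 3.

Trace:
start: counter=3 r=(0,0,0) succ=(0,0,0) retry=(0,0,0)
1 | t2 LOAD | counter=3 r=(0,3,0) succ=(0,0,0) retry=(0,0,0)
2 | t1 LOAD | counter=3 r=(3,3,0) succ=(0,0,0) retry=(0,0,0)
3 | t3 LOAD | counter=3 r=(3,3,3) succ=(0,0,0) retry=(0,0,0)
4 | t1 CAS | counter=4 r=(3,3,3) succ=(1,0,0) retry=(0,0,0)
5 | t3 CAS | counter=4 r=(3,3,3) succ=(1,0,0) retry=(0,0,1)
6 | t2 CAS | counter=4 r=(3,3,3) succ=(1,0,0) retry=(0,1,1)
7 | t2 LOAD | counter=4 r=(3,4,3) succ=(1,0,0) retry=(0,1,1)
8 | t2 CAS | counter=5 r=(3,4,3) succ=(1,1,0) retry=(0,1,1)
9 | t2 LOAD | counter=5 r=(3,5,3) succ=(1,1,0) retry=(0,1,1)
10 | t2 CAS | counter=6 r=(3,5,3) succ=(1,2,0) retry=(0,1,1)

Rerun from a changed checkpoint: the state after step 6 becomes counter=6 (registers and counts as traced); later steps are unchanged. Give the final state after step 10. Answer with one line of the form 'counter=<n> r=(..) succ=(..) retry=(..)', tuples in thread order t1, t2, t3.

state after step 6 := counter=6 r=(3,3,3) succ=(1,0,0) retry=(0,1,1)
7 | t2 LOAD | counter=6 r=(3,6,3) succ=(1,0,0) retry=(0,1,1)
8 | t2 CAS | counter=7 r=(3,6,3) succ=(1,1,0) retry=(0,1,1)
9 | t2 LOAD | counter=7 r=(3,7,3) succ=(1,1,0) retry=(0,1,1)
10 | t2 CAS | counter=8 r=(3,7,3) succ=(1,2,0) retry=(0,1,1)

counter=8 r=(3,7,3) succ=(1,2,0) retry=(0,1,1)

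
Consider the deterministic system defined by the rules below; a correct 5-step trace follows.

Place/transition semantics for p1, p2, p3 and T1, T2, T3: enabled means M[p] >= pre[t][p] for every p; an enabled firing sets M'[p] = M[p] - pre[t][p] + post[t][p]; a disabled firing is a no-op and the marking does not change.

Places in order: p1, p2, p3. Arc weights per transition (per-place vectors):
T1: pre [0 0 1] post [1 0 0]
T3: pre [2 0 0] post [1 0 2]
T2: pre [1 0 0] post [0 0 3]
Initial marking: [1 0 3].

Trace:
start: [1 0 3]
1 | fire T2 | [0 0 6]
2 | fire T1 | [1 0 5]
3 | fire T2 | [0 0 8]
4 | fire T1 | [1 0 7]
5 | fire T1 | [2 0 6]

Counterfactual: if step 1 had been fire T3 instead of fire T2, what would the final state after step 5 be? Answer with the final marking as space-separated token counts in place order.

3 0 3

(re-executing from step 1 with the substitution; state before step 1: [1 0 3])
1 | fire T3 | [1 0 3]
2 | fire T1 | [2 0 2]
3 | fire T2 | [1 0 5]
4 | fire T1 | [2 0 4]
5 | fire T1 | [3 0 3]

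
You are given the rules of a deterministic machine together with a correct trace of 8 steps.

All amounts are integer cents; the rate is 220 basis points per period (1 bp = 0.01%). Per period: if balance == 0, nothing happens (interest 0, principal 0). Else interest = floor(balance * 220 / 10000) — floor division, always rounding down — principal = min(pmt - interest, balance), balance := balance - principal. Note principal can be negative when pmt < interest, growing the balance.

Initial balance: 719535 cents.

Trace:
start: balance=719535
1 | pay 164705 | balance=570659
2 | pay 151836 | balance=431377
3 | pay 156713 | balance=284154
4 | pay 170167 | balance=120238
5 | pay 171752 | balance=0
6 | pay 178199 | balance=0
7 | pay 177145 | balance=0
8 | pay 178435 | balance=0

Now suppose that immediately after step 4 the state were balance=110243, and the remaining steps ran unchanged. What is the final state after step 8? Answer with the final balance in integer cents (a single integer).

0

state after step 4 := balance=110243
5 | pay 171752 | balance=0
6 | pay 178199 | balance=0
7 | pay 177145 | balance=0
8 | pay 178435 | balance=0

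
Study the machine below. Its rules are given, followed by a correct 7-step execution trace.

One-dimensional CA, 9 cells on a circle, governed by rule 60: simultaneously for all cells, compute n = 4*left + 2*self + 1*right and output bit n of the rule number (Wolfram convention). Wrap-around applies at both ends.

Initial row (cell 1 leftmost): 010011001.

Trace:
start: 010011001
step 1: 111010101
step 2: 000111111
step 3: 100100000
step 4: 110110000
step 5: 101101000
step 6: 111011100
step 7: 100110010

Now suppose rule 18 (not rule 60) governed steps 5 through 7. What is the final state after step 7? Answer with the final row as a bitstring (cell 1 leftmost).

010100000

(re-executing steps 5..7 under rule 18; state before step 5: 110110000)
step 5: 000001001
step 6: 100010110
step 7: 010100000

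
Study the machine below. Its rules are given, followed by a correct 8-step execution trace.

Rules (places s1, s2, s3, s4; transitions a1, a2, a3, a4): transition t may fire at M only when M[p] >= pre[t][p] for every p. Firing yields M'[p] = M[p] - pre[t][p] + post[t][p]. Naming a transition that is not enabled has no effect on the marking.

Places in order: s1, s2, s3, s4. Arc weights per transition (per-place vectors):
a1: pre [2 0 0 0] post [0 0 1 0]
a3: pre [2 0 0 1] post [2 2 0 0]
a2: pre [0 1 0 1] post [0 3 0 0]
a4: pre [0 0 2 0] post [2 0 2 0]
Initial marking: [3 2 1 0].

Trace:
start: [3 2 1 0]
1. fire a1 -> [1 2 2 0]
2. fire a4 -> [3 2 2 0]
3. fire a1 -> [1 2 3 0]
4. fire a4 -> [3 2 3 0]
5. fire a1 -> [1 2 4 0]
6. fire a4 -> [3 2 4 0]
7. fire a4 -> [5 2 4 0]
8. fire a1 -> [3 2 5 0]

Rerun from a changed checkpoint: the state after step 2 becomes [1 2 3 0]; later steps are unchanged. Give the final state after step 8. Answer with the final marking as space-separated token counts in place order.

state after step 2 := [1 2 3 0]
3. fire a1 -> [1 2 3 0]
4. fire a4 -> [3 2 3 0]
5. fire a1 -> [1 2 4 0]
6. fire a4 -> [3 2 4 0]
7. fire a4 -> [5 2 4 0]
8. fire a1 -> [3 2 5 0]

3 2 5 0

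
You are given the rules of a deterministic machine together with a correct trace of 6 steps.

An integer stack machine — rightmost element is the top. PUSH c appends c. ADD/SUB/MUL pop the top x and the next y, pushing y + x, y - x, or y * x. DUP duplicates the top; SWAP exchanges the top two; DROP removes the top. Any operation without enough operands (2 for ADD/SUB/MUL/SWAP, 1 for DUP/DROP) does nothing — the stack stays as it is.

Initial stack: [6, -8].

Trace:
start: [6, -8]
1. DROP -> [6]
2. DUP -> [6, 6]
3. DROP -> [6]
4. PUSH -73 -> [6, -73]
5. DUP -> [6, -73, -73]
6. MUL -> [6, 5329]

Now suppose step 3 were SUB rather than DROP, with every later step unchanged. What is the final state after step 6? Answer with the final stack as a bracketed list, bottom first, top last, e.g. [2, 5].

(re-executing from step 3 with the substitution; state before step 3: [6, 6])
3. SUB -> [0]
4. PUSH -73 -> [0, -73]
5. DUP -> [0, -73, -73]
6. MUL -> [0, 5329]

[0, 5329]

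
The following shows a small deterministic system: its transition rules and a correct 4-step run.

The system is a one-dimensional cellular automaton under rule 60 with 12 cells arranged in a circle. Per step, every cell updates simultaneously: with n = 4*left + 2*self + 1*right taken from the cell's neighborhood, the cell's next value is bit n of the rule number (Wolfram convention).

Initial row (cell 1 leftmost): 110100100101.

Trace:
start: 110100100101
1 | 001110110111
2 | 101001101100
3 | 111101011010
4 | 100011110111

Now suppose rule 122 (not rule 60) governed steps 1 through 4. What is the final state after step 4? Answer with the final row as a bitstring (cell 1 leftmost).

000000000000

(re-executing steps 1..4 under rule 122; state before step 1: 110100100101)
1 | 011011011011
2 | 111111111111
3 | 000000000000
4 | 000000000000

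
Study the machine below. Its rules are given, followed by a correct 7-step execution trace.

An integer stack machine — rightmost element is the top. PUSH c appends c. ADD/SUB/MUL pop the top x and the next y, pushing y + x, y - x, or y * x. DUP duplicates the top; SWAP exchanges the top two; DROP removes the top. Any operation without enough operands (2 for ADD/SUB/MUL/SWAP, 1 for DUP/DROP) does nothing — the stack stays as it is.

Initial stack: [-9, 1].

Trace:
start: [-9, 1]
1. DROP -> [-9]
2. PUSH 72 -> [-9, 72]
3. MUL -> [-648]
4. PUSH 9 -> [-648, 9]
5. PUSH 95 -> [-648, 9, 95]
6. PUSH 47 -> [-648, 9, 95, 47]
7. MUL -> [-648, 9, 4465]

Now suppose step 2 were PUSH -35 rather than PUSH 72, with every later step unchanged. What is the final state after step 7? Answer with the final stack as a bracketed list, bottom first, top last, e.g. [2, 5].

(re-executing from step 2 with the substitution; state before step 2: [-9])
2. PUSH -35 -> [-9, -35]
3. MUL -> [315]
4. PUSH 9 -> [315, 9]
5. PUSH 95 -> [315, 9, 95]
6. PUSH 47 -> [315, 9, 95, 47]
7. MUL -> [315, 9, 4465]

[315, 9, 4465]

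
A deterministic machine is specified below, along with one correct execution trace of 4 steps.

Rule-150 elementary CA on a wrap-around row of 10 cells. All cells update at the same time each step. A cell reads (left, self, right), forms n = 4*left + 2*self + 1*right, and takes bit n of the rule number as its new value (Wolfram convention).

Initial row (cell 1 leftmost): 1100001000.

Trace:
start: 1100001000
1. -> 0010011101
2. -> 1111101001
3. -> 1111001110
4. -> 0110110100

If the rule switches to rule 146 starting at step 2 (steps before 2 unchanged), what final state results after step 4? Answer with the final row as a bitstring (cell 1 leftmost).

(re-executing steps 2..4 under rule 146; state before step 2: 0010011101)
2. -> 1101101000
3. -> 0000000101
4. -> 1000001000

1000001000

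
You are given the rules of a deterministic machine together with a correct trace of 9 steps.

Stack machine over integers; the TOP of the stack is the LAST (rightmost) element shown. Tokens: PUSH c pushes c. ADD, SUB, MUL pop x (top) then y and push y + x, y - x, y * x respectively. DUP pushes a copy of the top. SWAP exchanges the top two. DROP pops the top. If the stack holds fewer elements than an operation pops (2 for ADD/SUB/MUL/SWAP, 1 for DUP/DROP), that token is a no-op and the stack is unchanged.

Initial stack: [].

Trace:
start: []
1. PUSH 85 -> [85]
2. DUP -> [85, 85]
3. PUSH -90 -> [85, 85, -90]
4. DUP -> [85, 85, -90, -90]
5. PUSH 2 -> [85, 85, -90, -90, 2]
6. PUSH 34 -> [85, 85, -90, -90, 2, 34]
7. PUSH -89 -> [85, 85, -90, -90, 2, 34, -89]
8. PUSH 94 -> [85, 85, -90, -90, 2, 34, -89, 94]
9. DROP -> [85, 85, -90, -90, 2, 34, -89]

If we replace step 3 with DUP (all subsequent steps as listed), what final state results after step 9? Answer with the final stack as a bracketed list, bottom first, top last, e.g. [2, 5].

(re-executing from step 3 with the substitution; state before step 3: [85, 85])
3. DUP -> [85, 85, 85]
4. DUP -> [85, 85, 85, 85]
5. PUSH 2 -> [85, 85, 85, 85, 2]
6. PUSH 34 -> [85, 85, 85, 85, 2, 34]
7. PUSH -89 -> [85, 85, 85, 85, 2, 34, -89]
8. PUSH 94 -> [85, 85, 85, 85, 2, 34, -89, 94]
9. DROP -> [85, 85, 85, 85, 2, 34, -89]

[85, 85, 85, 85, 2, 34, -89]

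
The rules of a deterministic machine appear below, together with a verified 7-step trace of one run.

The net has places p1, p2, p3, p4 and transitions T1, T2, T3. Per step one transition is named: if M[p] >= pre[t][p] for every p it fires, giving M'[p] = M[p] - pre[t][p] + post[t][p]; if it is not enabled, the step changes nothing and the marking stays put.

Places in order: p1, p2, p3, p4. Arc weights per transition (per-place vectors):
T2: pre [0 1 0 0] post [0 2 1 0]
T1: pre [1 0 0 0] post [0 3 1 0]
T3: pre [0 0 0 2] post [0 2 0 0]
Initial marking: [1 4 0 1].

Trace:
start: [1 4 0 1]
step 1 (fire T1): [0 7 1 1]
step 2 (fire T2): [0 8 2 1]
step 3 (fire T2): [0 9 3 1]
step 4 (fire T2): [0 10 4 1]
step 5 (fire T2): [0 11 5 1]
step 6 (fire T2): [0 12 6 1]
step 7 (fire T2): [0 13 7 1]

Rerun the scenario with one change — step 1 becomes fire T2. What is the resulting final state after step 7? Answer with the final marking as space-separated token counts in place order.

1 11 7 1

(re-executing from step 1 with the substitution; state before step 1: [1 4 0 1])
step 1 (fire T2): [1 5 1 1]
step 2 (fire T2): [1 6 2 1]
step 3 (fire T2): [1 7 3 1]
step 4 (fire T2): [1 8 4 1]
step 5 (fire T2): [1 9 5 1]
step 6 (fire T2): [1 10 6 1]
step 7 (fire T2): [1 11 7 1]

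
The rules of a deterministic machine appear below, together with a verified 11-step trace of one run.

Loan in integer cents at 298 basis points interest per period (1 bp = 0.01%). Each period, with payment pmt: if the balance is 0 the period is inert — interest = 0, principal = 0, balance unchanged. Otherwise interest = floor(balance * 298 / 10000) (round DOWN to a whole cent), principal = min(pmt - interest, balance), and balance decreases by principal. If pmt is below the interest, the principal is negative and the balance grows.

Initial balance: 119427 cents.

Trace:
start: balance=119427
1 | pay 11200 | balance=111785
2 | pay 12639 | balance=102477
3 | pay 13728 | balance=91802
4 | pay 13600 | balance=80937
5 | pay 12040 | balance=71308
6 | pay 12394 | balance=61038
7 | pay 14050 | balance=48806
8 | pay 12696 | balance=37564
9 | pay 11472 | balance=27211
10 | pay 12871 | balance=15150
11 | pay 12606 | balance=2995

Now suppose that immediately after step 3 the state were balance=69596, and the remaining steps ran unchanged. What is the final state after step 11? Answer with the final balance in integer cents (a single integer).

0

state after step 3 := balance=69596
4 | pay 13600 | balance=58069
5 | pay 12040 | balance=47759
6 | pay 12394 | balance=36788
7 | pay 14050 | balance=23834
8 | pay 12696 | balance=11848
9 | pay 11472 | balance=729
10 | pay 12871 | balance=0
11 | pay 12606 | balance=0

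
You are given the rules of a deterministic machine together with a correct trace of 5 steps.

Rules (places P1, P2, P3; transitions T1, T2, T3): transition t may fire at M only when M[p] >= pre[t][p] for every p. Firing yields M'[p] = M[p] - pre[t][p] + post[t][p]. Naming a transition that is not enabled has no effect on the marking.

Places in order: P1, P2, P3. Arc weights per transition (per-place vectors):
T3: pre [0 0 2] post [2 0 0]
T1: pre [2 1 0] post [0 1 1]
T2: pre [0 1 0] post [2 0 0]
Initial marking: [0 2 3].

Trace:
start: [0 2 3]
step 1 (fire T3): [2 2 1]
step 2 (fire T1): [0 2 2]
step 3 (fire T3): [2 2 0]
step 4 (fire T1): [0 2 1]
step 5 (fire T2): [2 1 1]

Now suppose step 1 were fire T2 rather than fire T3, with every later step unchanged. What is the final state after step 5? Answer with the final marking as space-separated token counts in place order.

(re-executing from step 1 with the substitution; state before step 1: [0 2 3])
step 1 (fire T2): [2 1 3]
step 2 (fire T1): [0 1 4]
step 3 (fire T3): [2 1 2]
step 4 (fire T1): [0 1 3]
step 5 (fire T2): [2 0 3]

2 0 3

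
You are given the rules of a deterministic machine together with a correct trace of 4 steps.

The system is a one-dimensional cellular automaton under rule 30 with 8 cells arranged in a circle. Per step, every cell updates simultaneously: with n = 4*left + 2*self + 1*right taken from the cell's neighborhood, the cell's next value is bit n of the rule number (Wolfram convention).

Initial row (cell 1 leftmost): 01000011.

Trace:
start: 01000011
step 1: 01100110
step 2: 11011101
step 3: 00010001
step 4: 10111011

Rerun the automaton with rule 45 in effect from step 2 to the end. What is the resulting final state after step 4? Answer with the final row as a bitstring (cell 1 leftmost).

11111111

(re-executing steps 2..4 under rule 45; state before step 2: 01100110)
step 2: 01000100
step 3: 01010101
step 4: 11111111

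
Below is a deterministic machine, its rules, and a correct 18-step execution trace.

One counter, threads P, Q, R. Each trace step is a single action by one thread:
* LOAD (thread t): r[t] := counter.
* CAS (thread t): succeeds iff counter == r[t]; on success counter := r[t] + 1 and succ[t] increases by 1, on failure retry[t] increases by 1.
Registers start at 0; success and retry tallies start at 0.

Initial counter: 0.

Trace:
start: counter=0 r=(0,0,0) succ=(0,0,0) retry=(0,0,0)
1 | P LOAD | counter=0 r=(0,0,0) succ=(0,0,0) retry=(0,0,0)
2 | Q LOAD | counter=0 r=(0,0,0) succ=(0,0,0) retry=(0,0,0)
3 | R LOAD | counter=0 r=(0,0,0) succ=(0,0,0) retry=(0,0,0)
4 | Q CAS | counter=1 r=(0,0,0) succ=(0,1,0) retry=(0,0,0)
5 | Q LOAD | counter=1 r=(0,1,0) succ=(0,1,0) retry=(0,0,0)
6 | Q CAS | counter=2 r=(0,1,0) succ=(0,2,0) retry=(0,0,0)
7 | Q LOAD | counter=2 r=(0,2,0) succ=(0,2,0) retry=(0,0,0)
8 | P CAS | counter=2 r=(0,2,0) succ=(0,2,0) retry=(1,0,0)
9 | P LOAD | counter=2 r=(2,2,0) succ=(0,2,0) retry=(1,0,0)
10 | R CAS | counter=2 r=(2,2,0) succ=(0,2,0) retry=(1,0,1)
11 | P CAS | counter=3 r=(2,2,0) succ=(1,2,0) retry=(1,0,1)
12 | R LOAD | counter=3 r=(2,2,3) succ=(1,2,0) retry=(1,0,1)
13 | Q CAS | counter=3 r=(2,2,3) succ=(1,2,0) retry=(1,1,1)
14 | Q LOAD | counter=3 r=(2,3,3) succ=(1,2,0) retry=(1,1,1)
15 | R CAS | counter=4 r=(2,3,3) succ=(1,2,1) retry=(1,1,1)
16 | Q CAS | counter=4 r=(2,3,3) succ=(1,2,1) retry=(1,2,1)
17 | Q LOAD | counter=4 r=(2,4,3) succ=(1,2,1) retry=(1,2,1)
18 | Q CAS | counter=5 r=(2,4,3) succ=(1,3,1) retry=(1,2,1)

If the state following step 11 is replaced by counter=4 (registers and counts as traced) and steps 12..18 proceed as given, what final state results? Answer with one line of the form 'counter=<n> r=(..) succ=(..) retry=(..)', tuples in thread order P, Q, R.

state after step 11 := counter=4 r=(2,2,0) succ=(1,2,0) retry=(1,0,1)
12 | R LOAD | counter=4 r=(2,2,4) succ=(1,2,0) retry=(1,0,1)
13 | Q CAS | counter=4 r=(2,2,4) succ=(1,2,0) retry=(1,1,1)
14 | Q LOAD | counter=4 r=(2,4,4) succ=(1,2,0) retry=(1,1,1)
15 | R CAS | counter=5 r=(2,4,4) succ=(1,2,1) retry=(1,1,1)
16 | Q CAS | counter=5 r=(2,4,4) succ=(1,2,1) retry=(1,2,1)
17 | Q LOAD | counter=5 r=(2,5,4) succ=(1,2,1) retry=(1,2,1)
18 | Q CAS | counter=6 r=(2,5,4) succ=(1,3,1) retry=(1,2,1)

counter=6 r=(2,5,4) succ=(1,3,1) retry=(1,2,1)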